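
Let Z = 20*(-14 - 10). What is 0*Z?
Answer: 0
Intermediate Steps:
Z = -480 (Z = 20*(-24) = -480)
0*Z = 0*(-480) = 0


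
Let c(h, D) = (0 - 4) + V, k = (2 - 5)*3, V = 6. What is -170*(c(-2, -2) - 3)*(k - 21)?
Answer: -5100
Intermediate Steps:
k = -9 (k = -3*3 = -9)
c(h, D) = 2 (c(h, D) = (0 - 4) + 6 = -4 + 6 = 2)
-170*(c(-2, -2) - 3)*(k - 21) = -170*(2 - 3)*(-9 - 21) = -(-170)*(-30) = -170*30 = -5100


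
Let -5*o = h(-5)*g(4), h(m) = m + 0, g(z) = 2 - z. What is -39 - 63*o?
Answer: 87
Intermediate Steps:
h(m) = m
o = -2 (o = -(-1)*(2 - 1*4) = -(-1)*(2 - 4) = -(-1)*(-2) = -⅕*10 = -2)
-39 - 63*o = -39 - 63*(-2) = -39 + 126 = 87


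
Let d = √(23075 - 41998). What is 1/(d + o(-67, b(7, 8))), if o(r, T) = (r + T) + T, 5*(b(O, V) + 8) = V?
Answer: -1995/632276 - 25*I*√18923/632276 ≈ -0.0031553 - 0.0054391*I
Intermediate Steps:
b(O, V) = -8 + V/5
o(r, T) = r + 2*T (o(r, T) = (T + r) + T = r + 2*T)
d = I*√18923 (d = √(-18923) = I*√18923 ≈ 137.56*I)
1/(d + o(-67, b(7, 8))) = 1/(I*√18923 + (-67 + 2*(-8 + (⅕)*8))) = 1/(I*√18923 + (-67 + 2*(-8 + 8/5))) = 1/(I*√18923 + (-67 + 2*(-32/5))) = 1/(I*√18923 + (-67 - 64/5)) = 1/(I*√18923 - 399/5) = 1/(-399/5 + I*√18923)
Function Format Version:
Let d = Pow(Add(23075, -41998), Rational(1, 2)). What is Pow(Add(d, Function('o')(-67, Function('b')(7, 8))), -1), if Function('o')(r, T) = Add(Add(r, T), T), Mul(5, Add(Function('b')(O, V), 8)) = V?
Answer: Add(Rational(-1995, 632276), Mul(Rational(-25, 632276), I, Pow(18923, Rational(1, 2)))) ≈ Add(-0.0031553, Mul(-0.0054391, I))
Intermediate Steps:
Function('b')(O, V) = Add(-8, Mul(Rational(1, 5), V))
Function('o')(r, T) = Add(r, Mul(2, T)) (Function('o')(r, T) = Add(Add(T, r), T) = Add(r, Mul(2, T)))
d = Mul(I, Pow(18923, Rational(1, 2))) (d = Pow(-18923, Rational(1, 2)) = Mul(I, Pow(18923, Rational(1, 2))) ≈ Mul(137.56, I))
Pow(Add(d, Function('o')(-67, Function('b')(7, 8))), -1) = Pow(Add(Mul(I, Pow(18923, Rational(1, 2))), Add(-67, Mul(2, Add(-8, Mul(Rational(1, 5), 8))))), -1) = Pow(Add(Mul(I, Pow(18923, Rational(1, 2))), Add(-67, Mul(2, Add(-8, Rational(8, 5))))), -1) = Pow(Add(Mul(I, Pow(18923, Rational(1, 2))), Add(-67, Mul(2, Rational(-32, 5)))), -1) = Pow(Add(Mul(I, Pow(18923, Rational(1, 2))), Add(-67, Rational(-64, 5))), -1) = Pow(Add(Mul(I, Pow(18923, Rational(1, 2))), Rational(-399, 5)), -1) = Pow(Add(Rational(-399, 5), Mul(I, Pow(18923, Rational(1, 2)))), -1)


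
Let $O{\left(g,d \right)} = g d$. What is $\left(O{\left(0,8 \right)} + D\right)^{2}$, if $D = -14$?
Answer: $196$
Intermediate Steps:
$O{\left(g,d \right)} = d g$
$\left(O{\left(0,8 \right)} + D\right)^{2} = \left(8 \cdot 0 - 14\right)^{2} = \left(0 - 14\right)^{2} = \left(-14\right)^{2} = 196$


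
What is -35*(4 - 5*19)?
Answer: 3185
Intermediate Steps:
-35*(4 - 5*19) = -35*(4 - 95) = -35*(-91) = 3185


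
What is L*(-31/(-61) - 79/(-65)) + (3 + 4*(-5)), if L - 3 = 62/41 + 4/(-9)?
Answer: -4871537/487695 ≈ -9.9889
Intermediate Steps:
L = 1501/369 (L = 3 + (62/41 + 4/(-9)) = 3 + (62*(1/41) + 4*(-⅑)) = 3 + (62/41 - 4/9) = 3 + 394/369 = 1501/369 ≈ 4.0677)
L*(-31/(-61) - 79/(-65)) + (3 + 4*(-5)) = 1501*(-31/(-61) - 79/(-65))/369 + (3 + 4*(-5)) = 1501*(-31*(-1/61) - 79*(-1/65))/369 + (3 - 20) = 1501*(31/61 + 79/65)/369 - 17 = (1501/369)*(6834/3965) - 17 = 3419278/487695 - 17 = -4871537/487695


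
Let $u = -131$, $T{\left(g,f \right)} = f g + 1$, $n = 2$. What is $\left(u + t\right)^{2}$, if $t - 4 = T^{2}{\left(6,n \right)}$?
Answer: $1764$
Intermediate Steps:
$T{\left(g,f \right)} = 1 + f g$
$t = 173$ ($t = 4 + \left(1 + 2 \cdot 6\right)^{2} = 4 + \left(1 + 12\right)^{2} = 4 + 13^{2} = 4 + 169 = 173$)
$\left(u + t\right)^{2} = \left(-131 + 173\right)^{2} = 42^{2} = 1764$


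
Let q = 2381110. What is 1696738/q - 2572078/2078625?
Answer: -259751862133/494943477375 ≈ -0.52481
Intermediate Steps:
1696738/q - 2572078/2078625 = 1696738/2381110 - 2572078/2078625 = 1696738*(1/2381110) - 2572078*1/2078625 = 848369/1190555 - 2572078/2078625 = -259751862133/494943477375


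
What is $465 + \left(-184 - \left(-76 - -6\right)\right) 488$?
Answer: $-55167$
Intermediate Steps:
$465 + \left(-184 - \left(-76 - -6\right)\right) 488 = 465 + \left(-184 - \left(-76 + 6\right)\right) 488 = 465 + \left(-184 - -70\right) 488 = 465 + \left(-184 + 70\right) 488 = 465 - 55632 = -55167$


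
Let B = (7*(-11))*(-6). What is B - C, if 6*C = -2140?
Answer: 2456/3 ≈ 818.67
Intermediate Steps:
C = -1070/3 (C = (⅙)*(-2140) = -1070/3 ≈ -356.67)
B = 462 (B = -77*(-6) = 462)
B - C = 462 - 1*(-1070/3) = 462 + 1070/3 = 2456/3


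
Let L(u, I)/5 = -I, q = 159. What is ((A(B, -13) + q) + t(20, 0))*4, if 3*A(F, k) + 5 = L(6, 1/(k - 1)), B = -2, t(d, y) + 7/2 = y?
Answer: 12932/21 ≈ 615.81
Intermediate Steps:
t(d, y) = -7/2 + y
L(u, I) = -5*I (L(u, I) = 5*(-I) = -5*I)
A(F, k) = -5/3 - 5/(3*(-1 + k)) (A(F, k) = -5/3 + (-5/(k - 1))/3 = -5/3 + (-5/(-1 + k))/3 = -5/3 - 5/(3*(-1 + k)))
((A(B, -13) + q) + t(20, 0))*4 = ((-5*(-13)/(-3 + 3*(-13)) + 159) + (-7/2 + 0))*4 = ((-5*(-13)/(-3 - 39) + 159) - 7/2)*4 = ((-5*(-13)/(-42) + 159) - 7/2)*4 = ((-5*(-13)*(-1/42) + 159) - 7/2)*4 = ((-65/42 + 159) - 7/2)*4 = (6613/42 - 7/2)*4 = (3233/21)*4 = 12932/21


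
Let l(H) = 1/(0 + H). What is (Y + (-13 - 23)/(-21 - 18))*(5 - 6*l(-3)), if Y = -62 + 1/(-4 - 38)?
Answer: -33361/78 ≈ -427.71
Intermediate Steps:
l(H) = 1/H
Y = -2605/42 (Y = -62 + 1/(-42) = -62 - 1/42 = -2605/42 ≈ -62.024)
(Y + (-13 - 23)/(-21 - 18))*(5 - 6*l(-3)) = (-2605/42 + (-13 - 23)/(-21 - 18))*(5 - 6/(-3)) = (-2605/42 - 36/(-39))*(5 - 6*(-1/3)) = (-2605/42 - 36*(-1/39))*(5 + 2) = (-2605/42 + 12/13)*7 = -33361/546*7 = -33361/78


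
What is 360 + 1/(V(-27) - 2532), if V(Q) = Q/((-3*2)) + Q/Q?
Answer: 1819078/5053 ≈ 360.00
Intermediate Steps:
V(Q) = 1 - Q/6 (V(Q) = Q/(-6) + 1 = Q*(-1/6) + 1 = -Q/6 + 1 = 1 - Q/6)
360 + 1/(V(-27) - 2532) = 360 + 1/((1 - 1/6*(-27)) - 2532) = 360 + 1/((1 + 9/2) - 2532) = 360 + 1/(11/2 - 2532) = 360 + 1/(-5053/2) = 360 - 2/5053 = 1819078/5053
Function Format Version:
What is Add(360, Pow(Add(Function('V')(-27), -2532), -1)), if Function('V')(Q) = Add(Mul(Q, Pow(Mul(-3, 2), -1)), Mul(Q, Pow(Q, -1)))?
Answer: Rational(1819078, 5053) ≈ 360.00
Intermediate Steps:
Function('V')(Q) = Add(1, Mul(Rational(-1, 6), Q)) (Function('V')(Q) = Add(Mul(Q, Pow(-6, -1)), 1) = Add(Mul(Q, Rational(-1, 6)), 1) = Add(Mul(Rational(-1, 6), Q), 1) = Add(1, Mul(Rational(-1, 6), Q)))
Add(360, Pow(Add(Function('V')(-27), -2532), -1)) = Add(360, Pow(Add(Add(1, Mul(Rational(-1, 6), -27)), -2532), -1)) = Add(360, Pow(Add(Add(1, Rational(9, 2)), -2532), -1)) = Add(360, Pow(Add(Rational(11, 2), -2532), -1)) = Add(360, Pow(Rational(-5053, 2), -1)) = Add(360, Rational(-2, 5053)) = Rational(1819078, 5053)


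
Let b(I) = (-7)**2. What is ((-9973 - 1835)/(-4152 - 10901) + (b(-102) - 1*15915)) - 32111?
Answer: -722185973/15053 ≈ -47976.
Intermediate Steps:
b(I) = 49
((-9973 - 1835)/(-4152 - 10901) + (b(-102) - 1*15915)) - 32111 = ((-9973 - 1835)/(-4152 - 10901) + (49 - 1*15915)) - 32111 = (-11808/(-15053) + (49 - 15915)) - 32111 = (-11808*(-1/15053) - 15866) - 32111 = (11808/15053 - 15866) - 32111 = -238819090/15053 - 32111 = -722185973/15053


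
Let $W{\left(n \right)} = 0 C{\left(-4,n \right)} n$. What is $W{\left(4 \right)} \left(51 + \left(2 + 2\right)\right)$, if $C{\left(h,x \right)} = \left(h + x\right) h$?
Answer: $0$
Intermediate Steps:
$C{\left(h,x \right)} = h \left(h + x\right)$
$W{\left(n \right)} = 0$ ($W{\left(n \right)} = 0 \left(- 4 \left(-4 + n\right)\right) n = 0 \left(16 - 4 n\right) n = 0 n = 0$)
$W{\left(4 \right)} \left(51 + \left(2 + 2\right)\right) = 0 \left(51 + \left(2 + 2\right)\right) = 0 \left(51 + 4\right) = 0 \cdot 55 = 0$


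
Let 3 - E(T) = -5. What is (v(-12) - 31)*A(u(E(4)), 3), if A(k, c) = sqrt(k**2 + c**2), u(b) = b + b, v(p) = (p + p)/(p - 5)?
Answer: -503*sqrt(265)/17 ≈ -481.66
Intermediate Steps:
v(p) = 2*p/(-5 + p) (v(p) = (2*p)/(-5 + p) = 2*p/(-5 + p))
E(T) = 8 (E(T) = 3 - 1*(-5) = 3 + 5 = 8)
u(b) = 2*b
A(k, c) = sqrt(c**2 + k**2)
(v(-12) - 31)*A(u(E(4)), 3) = (2*(-12)/(-5 - 12) - 31)*sqrt(3**2 + (2*8)**2) = (2*(-12)/(-17) - 31)*sqrt(9 + 16**2) = (2*(-12)*(-1/17) - 31)*sqrt(9 + 256) = (24/17 - 31)*sqrt(265) = -503*sqrt(265)/17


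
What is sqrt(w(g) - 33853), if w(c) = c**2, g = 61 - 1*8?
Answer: 2*I*sqrt(7761) ≈ 176.19*I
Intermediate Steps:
g = 53 (g = 61 - 8 = 53)
sqrt(w(g) - 33853) = sqrt(53**2 - 33853) = sqrt(2809 - 33853) = sqrt(-31044) = 2*I*sqrt(7761)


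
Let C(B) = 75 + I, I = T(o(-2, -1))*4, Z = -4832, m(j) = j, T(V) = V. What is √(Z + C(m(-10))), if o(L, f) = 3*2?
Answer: I*√4733 ≈ 68.797*I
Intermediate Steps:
o(L, f) = 6
I = 24 (I = 6*4 = 24)
C(B) = 99 (C(B) = 75 + 24 = 99)
√(Z + C(m(-10))) = √(-4832 + 99) = √(-4733) = I*√4733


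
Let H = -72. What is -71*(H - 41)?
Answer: 8023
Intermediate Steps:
-71*(H - 41) = -71*(-72 - 41) = -71*(-113) = 8023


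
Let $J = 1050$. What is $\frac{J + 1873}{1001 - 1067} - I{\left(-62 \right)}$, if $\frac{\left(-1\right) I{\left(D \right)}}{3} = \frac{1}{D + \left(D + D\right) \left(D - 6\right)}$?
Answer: $- \frac{679592}{15345} \approx -44.288$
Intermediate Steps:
$I{\left(D \right)} = - \frac{3}{D + 2 D \left(-6 + D\right)}$ ($I{\left(D \right)} = - \frac{3}{D + \left(D + D\right) \left(D - 6\right)} = - \frac{3}{D + 2 D \left(-6 + D\right)}$)
$\frac{J + 1873}{1001 - 1067} - I{\left(-62 \right)} = \frac{1050 + 1873}{1001 - 1067} - - \frac{3}{\left(-62\right) \left(-11 + 2 \left(-62\right)\right)} = \frac{2923}{-66} - \left(-3\right) \left(- \frac{1}{62}\right) \frac{1}{-11 - 124} = 2923 \left(- \frac{1}{66}\right) - \left(-3\right) \left(- \frac{1}{62}\right) \frac{1}{-135} = - \frac{2923}{66} - \left(-3\right) \left(- \frac{1}{62}\right) \left(- \frac{1}{135}\right) = - \frac{2923}{66} - - \frac{1}{2790} = - \frac{2923}{66} + \frac{1}{2790} = - \frac{679592}{15345}$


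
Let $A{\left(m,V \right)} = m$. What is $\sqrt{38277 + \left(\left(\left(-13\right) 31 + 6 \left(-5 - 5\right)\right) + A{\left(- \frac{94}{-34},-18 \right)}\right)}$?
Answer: $\frac{\sqrt{10929045}}{17} \approx 194.47$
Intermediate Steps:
$\sqrt{38277 + \left(\left(\left(-13\right) 31 + 6 \left(-5 - 5\right)\right) + A{\left(- \frac{94}{-34},-18 \right)}\right)} = \sqrt{38277 - \left(403 - \frac{47}{17} - 6 \left(-5 - 5\right)\right)} = \sqrt{38277 + \left(\left(-403 + 6 \left(-10\right)\right) - - \frac{47}{17}\right)} = \sqrt{38277 + \left(\left(-403 - 60\right) + \frac{47}{17}\right)} = \sqrt{38277 + \left(-463 + \frac{47}{17}\right)} = \sqrt{38277 - \frac{7824}{17}} = \sqrt{\frac{642885}{17}} = \frac{\sqrt{10929045}}{17}$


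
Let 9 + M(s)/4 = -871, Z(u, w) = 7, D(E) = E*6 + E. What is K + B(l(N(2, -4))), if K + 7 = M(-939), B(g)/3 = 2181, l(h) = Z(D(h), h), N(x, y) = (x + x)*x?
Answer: 3016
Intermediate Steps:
D(E) = 7*E (D(E) = 6*E + E = 7*E)
M(s) = -3520 (M(s) = -36 + 4*(-871) = -36 - 3484 = -3520)
N(x, y) = 2*x² (N(x, y) = (2*x)*x = 2*x²)
l(h) = 7
B(g) = 6543 (B(g) = 3*2181 = 6543)
K = -3527 (K = -7 - 3520 = -3527)
K + B(l(N(2, -4))) = -3527 + 6543 = 3016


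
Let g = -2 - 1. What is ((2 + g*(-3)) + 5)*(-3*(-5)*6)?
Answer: 1440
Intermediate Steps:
g = -3
((2 + g*(-3)) + 5)*(-3*(-5)*6) = ((2 - 3*(-3)) + 5)*(-3*(-5)*6) = ((2 + 9) + 5)*(15*6) = (11 + 5)*90 = 16*90 = 1440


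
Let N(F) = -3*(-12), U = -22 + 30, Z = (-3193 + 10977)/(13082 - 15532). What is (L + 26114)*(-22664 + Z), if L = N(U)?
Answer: -4149226776/7 ≈ -5.9275e+8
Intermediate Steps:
Z = -556/175 (Z = 7784/(-2450) = 7784*(-1/2450) = -556/175 ≈ -3.1771)
U = 8
N(F) = 36
L = 36
(L + 26114)*(-22664 + Z) = (36 + 26114)*(-22664 - 556/175) = 26150*(-3966756/175) = -4149226776/7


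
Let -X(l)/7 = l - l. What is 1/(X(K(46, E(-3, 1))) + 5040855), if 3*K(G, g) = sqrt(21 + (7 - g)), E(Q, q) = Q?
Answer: 1/5040855 ≈ 1.9838e-7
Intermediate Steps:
K(G, g) = sqrt(28 - g)/3 (K(G, g) = sqrt(21 + (7 - g))/3 = sqrt(28 - g)/3)
X(l) = 0 (X(l) = -7*(l - l) = -7*0 = 0)
1/(X(K(46, E(-3, 1))) + 5040855) = 1/(0 + 5040855) = 1/5040855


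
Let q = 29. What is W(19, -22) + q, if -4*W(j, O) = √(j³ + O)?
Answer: 29 - √6837/4 ≈ 8.3285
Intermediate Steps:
W(j, O) = -√(O + j³)/4 (W(j, O) = -√(j³ + O)/4 = -√(O + j³)/4)
W(19, -22) + q = -√(-22 + 19³)/4 + 29 = -√(-22 + 6859)/4 + 29 = -√6837/4 + 29 = 29 - √6837/4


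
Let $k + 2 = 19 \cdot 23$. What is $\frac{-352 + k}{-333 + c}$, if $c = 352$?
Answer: $\frac{83}{19} \approx 4.3684$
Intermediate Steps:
$k = 435$ ($k = -2 + 19 \cdot 23 = -2 + 437 = 435$)
$\frac{-352 + k}{-333 + c} = \frac{-352 + 435}{-333 + 352} = \frac{83}{19}$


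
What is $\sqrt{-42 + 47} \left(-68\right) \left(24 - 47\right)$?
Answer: $1564 \sqrt{5} \approx 3497.2$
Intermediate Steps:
$\sqrt{-42 + 47} \left(-68\right) \left(24 - 47\right) = \sqrt{5} \left(-68\right) \left(-23\right) = - 68 \sqrt{5} \left(-23\right) = 1564 \sqrt{5}$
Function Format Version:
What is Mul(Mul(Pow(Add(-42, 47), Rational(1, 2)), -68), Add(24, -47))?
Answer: Mul(1564, Pow(5, Rational(1, 2))) ≈ 3497.2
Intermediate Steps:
Mul(Mul(Pow(Add(-42, 47), Rational(1, 2)), -68), Add(24, -47)) = Mul(Mul(Pow(5, Rational(1, 2)), -68), -23) = Mul(Mul(-68, Pow(5, Rational(1, 2))), -23) = Mul(1564, Pow(5, Rational(1, 2)))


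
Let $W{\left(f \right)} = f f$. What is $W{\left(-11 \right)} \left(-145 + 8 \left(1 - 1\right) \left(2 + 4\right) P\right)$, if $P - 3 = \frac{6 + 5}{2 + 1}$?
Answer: $-17545$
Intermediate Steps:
$W{\left(f \right)} = f^{2}$
$P = \frac{20}{3}$ ($P = 3 + \frac{6 + 5}{2 + 1} = 3 + \frac{11}{3} = \frac{20}{3} \approx 6.6667$)
$W{\left(-11 \right)} \left(-145 + 8 \left(1 - 1\right) \left(2 + 4\right) P\right) = \left(-11\right)^{2} \left(-145 + 8 \left(1 - 1\right) \left(2 + 4\right) \frac{20}{3}\right) = 121 \left(-145 + 8 \cdot 0 \cdot 6 \cdot \frac{20}{3}\right) = 121 \left(-145 + 8 \cdot 0 \cdot \frac{20}{3}\right) = 121 \left(-145 + 0 \cdot \frac{20}{3}\right) = 121 \left(-145 + 0\right) = 121 \left(-145\right) = -17545$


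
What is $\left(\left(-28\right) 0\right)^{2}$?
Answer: $0$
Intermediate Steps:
$\left(\left(-28\right) 0\right)^{2} = 0^{2} = 0$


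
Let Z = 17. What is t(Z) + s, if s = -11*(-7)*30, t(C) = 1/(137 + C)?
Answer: 355741/154 ≈ 2310.0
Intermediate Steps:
s = 2310 (s = 77*30 = 2310)
t(Z) + s = 1/(137 + 17) + 2310 = 1/154 + 2310 = 355741/154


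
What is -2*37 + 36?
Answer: -38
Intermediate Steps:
-2*37 + 36 = -74 + 36 = -38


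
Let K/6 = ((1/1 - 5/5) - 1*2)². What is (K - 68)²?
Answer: 1936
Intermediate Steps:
K = 24 (K = 6*((1/1 - 5/5) - 1*2)² = 6*((1*1 - 5*⅕) - 2)² = 6*((1 - 1) - 2)² = 6*(0 - 2)² = 6*(-2)² = 6*4 = 24)
(K - 68)² = (24 - 68)² = (-44)² = 1936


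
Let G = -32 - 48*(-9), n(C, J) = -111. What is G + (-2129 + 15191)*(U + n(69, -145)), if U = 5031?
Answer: 64265440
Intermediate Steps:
G = 400 (G = -32 + 432 = 400)
G + (-2129 + 15191)*(U + n(69, -145)) = 400 + (-2129 + 15191)*(5031 - 111) = 400 + 13062*4920 = 400 + 64265040 = 64265440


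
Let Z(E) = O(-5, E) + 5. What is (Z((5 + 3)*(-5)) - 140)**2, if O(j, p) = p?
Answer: 30625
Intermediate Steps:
Z(E) = 5 + E (Z(E) = E + 5 = 5 + E)
(Z((5 + 3)*(-5)) - 140)**2 = ((5 + (5 + 3)*(-5)) - 140)**2 = ((5 + 8*(-5)) - 140)**2 = ((5 - 40) - 140)**2 = (-35 - 140)**2 = (-175)**2 = 30625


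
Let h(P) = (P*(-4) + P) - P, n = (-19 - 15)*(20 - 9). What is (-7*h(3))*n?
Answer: -31416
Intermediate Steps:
n = -374 (n = -34*11 = -374)
h(P) = -4*P (h(P) = (-4*P + P) - P = -3*P - P = -4*P)
(-7*h(3))*n = -(-28)*3*(-374) = -7*(-12)*(-374) = 84*(-374) = -31416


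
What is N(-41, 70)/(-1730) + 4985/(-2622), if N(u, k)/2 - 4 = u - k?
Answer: -4031471/2268030 ≈ -1.7775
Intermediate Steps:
N(u, k) = 8 - 2*k + 2*u (N(u, k) = 8 + 2*(u - k) = 8 + (-2*k + 2*u) = 8 - 2*k + 2*u)
N(-41, 70)/(-1730) + 4985/(-2622) = (8 - 2*70 + 2*(-41))/(-1730) + 4985/(-2622) = (8 - 140 - 82)*(-1/1730) + 4985*(-1/2622) = -214*(-1/1730) - 4985/2622 = 107/865 - 4985/2622 = -4031471/2268030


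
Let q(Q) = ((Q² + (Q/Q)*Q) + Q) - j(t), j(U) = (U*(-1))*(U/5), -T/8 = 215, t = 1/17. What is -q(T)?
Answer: -4269917201/1445 ≈ -2.9550e+6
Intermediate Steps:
t = 1/17 ≈ 0.058824
T = -1720 (T = -8*215 = -1720)
j(U) = -U²/5 (j(U) = (-U)*(U*(⅕)) = (-U)*(U/5) = -U²/5)
q(Q) = 1/1445 + Q² + 2*Q (q(Q) = ((Q² + (Q/Q)*Q) + Q) - (-1)*(1/17)²/5 = ((Q² + 1*Q) + Q) - (-1)/(5*289) = ((Q² + Q) + Q) - 1*(-1/1445) = ((Q + Q²) + Q) + 1/1445 = (Q² + 2*Q) + 1/1445 = 1/1445 + Q² + 2*Q)
-q(T) = -(1/1445 + (-1720)² + 2*(-1720)) = -(1/1445 + 2958400 - 3440) = -1*4269917201/1445 = -4269917201/1445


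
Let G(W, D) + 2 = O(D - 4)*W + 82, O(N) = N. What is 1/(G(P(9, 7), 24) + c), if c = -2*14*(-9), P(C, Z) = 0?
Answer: 1/332 ≈ 0.0030120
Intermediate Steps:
G(W, D) = 80 + W*(-4 + D) (G(W, D) = -2 + ((D - 4)*W + 82) = -2 + ((-4 + D)*W + 82) = -2 + (W*(-4 + D) + 82) = -2 + (82 + W*(-4 + D)) = 80 + W*(-4 + D))
c = 252 (c = -28*(-9) = 252)
1/(G(P(9, 7), 24) + c) = 1/((80 + 0*(-4 + 24)) + 252) = 1/((80 + 0*20) + 252) = 1/((80 + 0) + 252) = 1/(80 + 252) = 1/332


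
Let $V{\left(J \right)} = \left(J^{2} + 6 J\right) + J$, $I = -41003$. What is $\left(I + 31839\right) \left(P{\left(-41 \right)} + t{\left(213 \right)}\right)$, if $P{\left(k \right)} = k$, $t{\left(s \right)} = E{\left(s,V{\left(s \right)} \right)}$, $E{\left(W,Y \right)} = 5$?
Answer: $329904$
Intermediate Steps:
$V{\left(J \right)} = J^{2} + 7 J$
$t{\left(s \right)} = 5$
$\left(I + 31839\right) \left(P{\left(-41 \right)} + t{\left(213 \right)}\right) = \left(-41003 + 31839\right) \left(-41 + 5\right) = \left(-9164\right) \left(-36\right) = 329904$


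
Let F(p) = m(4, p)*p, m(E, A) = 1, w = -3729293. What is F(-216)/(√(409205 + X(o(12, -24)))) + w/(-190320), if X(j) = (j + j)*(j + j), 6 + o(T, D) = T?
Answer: 3729293/190320 - 216*√409349/409349 ≈ 19.257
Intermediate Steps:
o(T, D) = -6 + T
X(j) = 4*j² (X(j) = (2*j)*(2*j) = 4*j²)
F(p) = p (F(p) = 1*p = p)
F(-216)/(√(409205 + X(o(12, -24)))) + w/(-190320) = -216/√(409205 + 4*(-6 + 12)²) - 3729293/(-190320) = -216/√(409205 + 4*6²) - 3729293*(-1/190320) = -216/√(409205 + 4*36) + 3729293/190320 = -216/√(409205 + 144) + 3729293/190320 = -216*√409349/409349 + 3729293/190320 = 3729293/190320 - 216*√409349/409349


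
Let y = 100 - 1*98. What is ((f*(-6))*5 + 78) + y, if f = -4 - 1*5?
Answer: 350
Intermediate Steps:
f = -9 (f = -4 - 5 = -9)
y = 2 (y = 100 - 98 = 2)
((f*(-6))*5 + 78) + y = (-9*(-6)*5 + 78) + 2 = (54*5 + 78) + 2 = (270 + 78) + 2 = 348 + 2 = 350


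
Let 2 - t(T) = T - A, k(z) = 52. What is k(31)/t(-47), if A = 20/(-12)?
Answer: 78/71 ≈ 1.0986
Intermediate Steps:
A = -5/3 (A = 20*(-1/12) = -5/3 ≈ -1.6667)
t(T) = 1/3 - T (t(T) = 2 - (T - 1*(-5/3)) = 2 - (T + 5/3) = 2 - (5/3 + T) = 2 + (-5/3 - T) = 1/3 - T)
k(31)/t(-47) = 52/(1/3 - 1*(-47)) = 52/(1/3 + 47) = 52/(142/3) = 52*(3/142) = 78/71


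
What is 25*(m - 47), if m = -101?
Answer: -3700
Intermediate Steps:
25*(m - 47) = 25*(-101 - 47) = 25*(-148) = -3700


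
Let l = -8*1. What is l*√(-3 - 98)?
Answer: -8*I*√101 ≈ -80.399*I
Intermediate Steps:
l = -8
l*√(-3 - 98) = -8*√(-3 - 98) = -8*I*√101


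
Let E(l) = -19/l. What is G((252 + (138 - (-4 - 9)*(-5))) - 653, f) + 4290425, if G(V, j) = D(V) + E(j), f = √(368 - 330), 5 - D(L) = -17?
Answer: 4290447 - √38/2 ≈ 4.2904e+6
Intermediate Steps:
D(L) = 22 (D(L) = 5 - 1*(-17) = 5 + 17 = 22)
f = √38 ≈ 6.1644
G(V, j) = 22 - 19/j
G((252 + (138 - (-4 - 9)*(-5))) - 653, f) + 4290425 = (22 - 19*√38/38) + 4290425 = (22 - √38/2) + 4290425 = 4290447 - √38/2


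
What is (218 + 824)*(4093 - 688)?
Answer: 3548010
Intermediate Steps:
(218 + 824)*(4093 - 688) = 1042*3405 = 3548010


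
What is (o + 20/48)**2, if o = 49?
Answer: 351649/144 ≈ 2442.0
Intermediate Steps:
(o + 20/48)**2 = (49 + 20/48)**2 = (49 + 20*(1/48))**2 = (49 + 5/12)**2 = (593/12)**2 = 351649/144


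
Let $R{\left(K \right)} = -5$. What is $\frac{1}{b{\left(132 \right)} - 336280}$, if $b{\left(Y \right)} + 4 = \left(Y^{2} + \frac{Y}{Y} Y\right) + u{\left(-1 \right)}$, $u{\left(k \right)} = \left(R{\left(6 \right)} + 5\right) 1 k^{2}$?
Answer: $- \frac{1}{318728} \approx -3.1375 \cdot 10^{-6}$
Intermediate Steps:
$u{\left(k \right)} = 0$ ($u{\left(k \right)} = \left(-5 + 5\right) 1 k^{2} = 0 k^{2} = 0$)
$b{\left(Y \right)} = -4 + Y + Y^{2}$ ($b{\left(Y \right)} = -4 + \left(\left(Y^{2} + \frac{Y}{Y} Y\right) + 0\right) = -4 + \left(\left(Y^{2} + 1 Y\right) + 0\right) = -4 + \left(\left(Y^{2} + Y\right) + 0\right) = -4 + \left(\left(Y + Y^{2}\right) + 0\right) = -4 + \left(Y + Y^{2}\right) = -4 + Y + Y^{2}$)
$\frac{1}{b{\left(132 \right)} - 336280} = \frac{1}{\left(-4 + 132 + 132^{2}\right) - 336280} = \frac{1}{\left(-4 + 132 + 17424\right) - 336280} = \frac{1}{17552 - 336280} = \frac{1}{-318728} = - \frac{1}{318728}$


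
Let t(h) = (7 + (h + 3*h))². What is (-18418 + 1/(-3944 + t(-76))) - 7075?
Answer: -2148167644/84265 ≈ -25493.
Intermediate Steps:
t(h) = (7 + 4*h)²
(-18418 + 1/(-3944 + t(-76))) - 7075 = (-18418 + 1/(-3944 + (7 + 4*(-76))²)) - 7075 = (-18418 + 1/(-3944 + (7 - 304)²)) - 7075 = (-18418 + 1/(-3944 + (-297)²)) - 7075 = (-18418 + 1/(-3944 + 88209)) - 7075 = (-18418 + 1/84265) - 7075 = -1551992769/84265 - 7075 = -2148167644/84265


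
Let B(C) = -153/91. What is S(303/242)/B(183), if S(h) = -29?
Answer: 2639/153 ≈ 17.248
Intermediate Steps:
B(C) = -153/91 (B(C) = -153*1/91 = -153/91)
S(303/242)/B(183) = -29/(-153/91) = -29*(-91/153) = 2639/153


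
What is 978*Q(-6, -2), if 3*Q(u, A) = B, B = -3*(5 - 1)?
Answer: -3912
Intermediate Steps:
B = -12 (B = -3*4 = -12)
Q(u, A) = -4 (Q(u, A) = (⅓)*(-12) = -4)
978*Q(-6, -2) = 978*(-4) = -3912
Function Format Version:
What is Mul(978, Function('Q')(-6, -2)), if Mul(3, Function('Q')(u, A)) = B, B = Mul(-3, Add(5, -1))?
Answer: -3912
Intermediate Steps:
B = -12 (B = Mul(-3, 4) = -12)
Function('Q')(u, A) = -4 (Function('Q')(u, A) = Mul(Rational(1, 3), -12) = -4)
Mul(978, Function('Q')(-6, -2)) = Mul(978, -4) = -3912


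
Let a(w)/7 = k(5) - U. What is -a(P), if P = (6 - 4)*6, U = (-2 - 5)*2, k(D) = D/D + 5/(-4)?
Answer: -385/4 ≈ -96.250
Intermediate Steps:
k(D) = -1/4 (k(D) = 1 + 5*(-1/4) = 1 - 5/4 = -1/4)
U = -14 (U = -7*2 = -14)
P = 12 (P = 2*6 = 12)
a(w) = 385/4 (a(w) = 7*(-1/4 - 1*(-14)) = 7*(-1/4 + 14) = 7*(55/4) = 385/4)
-a(P) = -1*385/4 = -385/4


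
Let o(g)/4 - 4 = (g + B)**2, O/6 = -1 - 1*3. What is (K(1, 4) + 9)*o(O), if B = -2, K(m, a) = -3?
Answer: 16320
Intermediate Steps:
O = -24 (O = 6*(-1 - 1*3) = 6*(-1 - 3) = 6*(-4) = -24)
o(g) = 16 + 4*(-2 + g)**2 (o(g) = 16 + 4*(g - 2)**2 = 16 + 4*(-2 + g)**2)
(K(1, 4) + 9)*o(O) = (-3 + 9)*(16 + 4*(-2 - 24)**2) = 6*(16 + 4*(-26)**2) = 6*(16 + 4*676) = 6*(16 + 2704) = 6*2720 = 16320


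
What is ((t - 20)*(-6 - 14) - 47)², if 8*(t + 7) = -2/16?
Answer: 62299449/256 ≈ 2.4336e+5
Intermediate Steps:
t = -449/64 (t = -7 + (-2/16)/8 = -7 + (-2*1/16)/8 = -7 + (⅛)*(-⅛) = -7 - 1/64 = -449/64 ≈ -7.0156)
((t - 20)*(-6 - 14) - 47)² = ((-449/64 - 20)*(-6 - 14) - 47)² = (-1729/64*(-20) - 47)² = (8645/16 - 47)² = (7893/16)² = 62299449/256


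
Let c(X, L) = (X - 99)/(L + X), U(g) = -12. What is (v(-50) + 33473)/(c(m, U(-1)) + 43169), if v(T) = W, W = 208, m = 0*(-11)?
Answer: 134724/172709 ≈ 0.78006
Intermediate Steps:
m = 0
v(T) = 208
c(X, L) = (-99 + X)/(L + X)
(v(-50) + 33473)/(c(m, U(-1)) + 43169) = (208 + 33473)/((-99 + 0)/(-12 + 0) + 43169) = 33681/(-99/(-12) + 43169) = 33681/(-1/12*(-99) + 43169) = 33681/(33/4 + 43169) = 33681/(172709/4) = 33681*(4/172709) = 134724/172709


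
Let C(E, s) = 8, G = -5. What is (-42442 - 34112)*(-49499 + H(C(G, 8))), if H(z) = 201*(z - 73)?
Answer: 4789524456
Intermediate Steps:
H(z) = -14673 + 201*z (H(z) = 201*(-73 + z) = -14673 + 201*z)
(-42442 - 34112)*(-49499 + H(C(G, 8))) = (-42442 - 34112)*(-49499 + (-14673 + 201*8)) = -76554*(-49499 + (-14673 + 1608)) = -76554*(-49499 - 13065) = -76554*(-62564) = 4789524456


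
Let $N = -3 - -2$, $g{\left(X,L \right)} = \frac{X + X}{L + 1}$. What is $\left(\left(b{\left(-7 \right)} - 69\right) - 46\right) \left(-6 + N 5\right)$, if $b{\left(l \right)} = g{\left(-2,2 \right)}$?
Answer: $\frac{3839}{3} \approx 1279.7$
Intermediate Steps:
$g{\left(X,L \right)} = \frac{2 X}{1 + L}$
$b{\left(l \right)} = - \frac{4}{3}$ ($b{\left(l \right)} = 2 \left(-2\right) \frac{1}{1 + 2} = 2 \left(-2\right) \frac{1}{3} = - \frac{4}{3}$)
$N = -1$ ($N = -3 + 2 = -1$)
$\left(\left(b{\left(-7 \right)} - 69\right) - 46\right) \left(-6 + N 5\right) = \left(\left(- \frac{4}{3} - 69\right) - 46\right) \left(-6 - 5\right) = \left(- \frac{211}{3} - 46\right) \left(-6 - 5\right) = \left(- \frac{349}{3}\right) \left(-11\right) = \frac{3839}{3}$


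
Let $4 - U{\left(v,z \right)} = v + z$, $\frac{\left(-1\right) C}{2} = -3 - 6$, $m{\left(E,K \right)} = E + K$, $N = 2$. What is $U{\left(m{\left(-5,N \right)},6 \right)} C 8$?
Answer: $144$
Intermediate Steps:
$C = 18$ ($C = - 2 \left(-3 - 6\right) = \left(-2\right) \left(-9\right) = 18$)
$U{\left(v,z \right)} = 4 - v - z$ ($U{\left(v,z \right)} = 4 - \left(v + z\right) = 4 - v - z$)
$U{\left(m{\left(-5,N \right)},6 \right)} C 8 = \left(4 - \left(-5 + 2\right) - 6\right) 18 \cdot 8 = \left(4 - -3 - 6\right) 18 \cdot 8 = \left(4 + 3 - 6\right) 18 \cdot 8 = 1 \cdot 18 \cdot 8 = 18 \cdot 8 = 144$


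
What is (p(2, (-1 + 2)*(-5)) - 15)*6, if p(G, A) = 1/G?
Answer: -87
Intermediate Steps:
(p(2, (-1 + 2)*(-5)) - 15)*6 = (1/2 - 15)*6 = (½ - 15)*6 = -29/2*6 = -87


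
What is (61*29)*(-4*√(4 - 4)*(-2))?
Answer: 0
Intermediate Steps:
(61*29)*(-4*√(4 - 4)*(-2)) = 1769*(-4*√0*(-2)) = 1769*(-4*0*(-2)) = 1769*(0*(-2)) = 1769*0 = 0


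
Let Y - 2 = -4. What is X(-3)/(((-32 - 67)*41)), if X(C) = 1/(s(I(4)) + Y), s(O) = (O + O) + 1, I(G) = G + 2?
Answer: -1/44649 ≈ -2.2397e-5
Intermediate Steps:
I(G) = 2 + G
Y = -2 (Y = 2 - 4 = -2)
s(O) = 1 + 2*O (s(O) = 2*O + 1 = 1 + 2*O)
X(C) = 1/11 (X(C) = 1/((1 + 2*(2 + 4)) - 2) = 1/((1 + 2*6) - 2) = 1/((1 + 12) - 2) = 1/(13 - 2) = 1/11)
X(-3)/(((-32 - 67)*41)) = 1/(11*(((-32 - 67)*41))) = 1/(11*((-99*41))) = (1/11)/(-4059) = (1/11)*(-1/4059) = -1/44649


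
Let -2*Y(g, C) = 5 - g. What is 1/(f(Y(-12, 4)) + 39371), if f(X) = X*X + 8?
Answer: 4/157805 ≈ 2.5348e-5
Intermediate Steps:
Y(g, C) = -5/2 + g/2 (Y(g, C) = -(5 - g)/2 = -5/2 + g/2)
f(X) = 8 + X**2 (f(X) = X**2 + 8 = 8 + X**2)
1/(f(Y(-12, 4)) + 39371) = 1/((8 + (-5/2 + (1/2)*(-12))**2) + 39371) = 1/((8 + (-5/2 - 6)**2) + 39371) = 1/((8 + (-17/2)**2) + 39371) = 1/((8 + 289/4) + 39371) = 1/(321/4 + 39371) = 1/(157805/4) = 4/157805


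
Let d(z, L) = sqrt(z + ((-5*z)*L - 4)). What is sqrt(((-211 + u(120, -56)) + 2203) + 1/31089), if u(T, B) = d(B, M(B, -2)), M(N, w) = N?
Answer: sqrt(1925319665721 + 1933051842*I*sqrt(3935))/31089 ≈ 44.654 + 1.4048*I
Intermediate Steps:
d(z, L) = sqrt(-4 + z - 5*L*z) (d(z, L) = sqrt(z + (-5*L*z - 4)) = sqrt(z + (-4 - 5*L*z)) = sqrt(-4 + z - 5*L*z))
u(T, B) = sqrt(-4 + B - 5*B**2) (u(T, B) = sqrt(-4 + B - 5*B*B) = sqrt(-4 + B - 5*B**2))
sqrt(((-211 + u(120, -56)) + 2203) + 1/31089) = sqrt(((-211 + sqrt(-4 - 56 - 5*(-56)**2)) + 2203) + 1/31089) = sqrt(((-211 + sqrt(-4 - 56 - 5*3136)) + 2203) + 1/31089) = sqrt(((-211 + sqrt(-4 - 56 - 15680)) + 2203) + 1/31089) = sqrt(((-211 + sqrt(-15740)) + 2203) + 1/31089) = sqrt(((-211 + 2*I*sqrt(3935)) + 2203) + 1/31089) = sqrt((1992 + 2*I*sqrt(3935)) + 1/31089) = sqrt(61929289/31089 + 2*I*sqrt(3935))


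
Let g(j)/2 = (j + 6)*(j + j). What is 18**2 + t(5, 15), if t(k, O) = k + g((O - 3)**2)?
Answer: 86729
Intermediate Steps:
g(j) = 4*j*(6 + j) (g(j) = 2*((j + 6)*(j + j)) = 2*((6 + j)*(2*j)) = 2*(2*j*(6 + j)) = 4*j*(6 + j))
t(k, O) = k + 4*(-3 + O)**2*(6 + (-3 + O)**2) (t(k, O) = k + 4*(O - 3)**2*(6 + (O - 3)**2) = k + 4*(-3 + O)**2*(6 + (-3 + O)**2))
18**2 + t(5, 15) = 18**2 + (5 + 4*(-3 + 15)**2*(6 + (-3 + 15)**2)) = 324 + (5 + 4*12**2*(6 + 12**2)) = 324 + (5 + 4*144*(6 + 144)) = 324 + (5 + 4*144*150) = 324 + (5 + 86400) = 324 + 86405 = 86729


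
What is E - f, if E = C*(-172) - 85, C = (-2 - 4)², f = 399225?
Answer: -405502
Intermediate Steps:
C = 36 (C = (-6)² = 36)
E = -6277 (E = 36*(-172) - 85 = -6192 - 85 = -6277)
E - f = -6277 - 1*399225 = -6277 - 399225 = -405502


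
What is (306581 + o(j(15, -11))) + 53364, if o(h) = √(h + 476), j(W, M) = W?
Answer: 359945 + √491 ≈ 3.5997e+5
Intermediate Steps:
o(h) = √(476 + h)
(306581 + o(j(15, -11))) + 53364 = (306581 + √(476 + 15)) + 53364 = (306581 + √491) + 53364 = 359945 + √491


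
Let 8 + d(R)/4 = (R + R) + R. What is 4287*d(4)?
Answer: 68592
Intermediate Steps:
d(R) = -32 + 12*R (d(R) = -32 + 4*((R + R) + R) = -32 + 4*(2*R + R) = -32 + 4*(3*R) = -32 + 12*R)
4287*d(4) = 4287*(-32 + 12*4) = 4287*(-32 + 48) = 4287*16 = 68592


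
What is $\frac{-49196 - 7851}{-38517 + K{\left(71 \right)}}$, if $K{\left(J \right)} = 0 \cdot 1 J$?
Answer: $\frac{57047}{38517} \approx 1.4811$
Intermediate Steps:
$K{\left(J \right)} = 0$ ($K{\left(J \right)} = 0 J = 0$)
$\frac{-49196 - 7851}{-38517 + K{\left(71 \right)}} = \frac{-49196 - 7851}{-38517 + 0} = - \frac{57047}{-38517} = \left(-57047\right) \left(- \frac{1}{38517}\right) = \frac{57047}{38517}$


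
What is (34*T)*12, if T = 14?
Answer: 5712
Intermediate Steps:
(34*T)*12 = (34*14)*12 = 476*12 = 5712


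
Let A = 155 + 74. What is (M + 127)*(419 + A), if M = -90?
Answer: 23976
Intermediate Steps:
A = 229
(M + 127)*(419 + A) = (-90 + 127)*(419 + 229) = 37*648 = 23976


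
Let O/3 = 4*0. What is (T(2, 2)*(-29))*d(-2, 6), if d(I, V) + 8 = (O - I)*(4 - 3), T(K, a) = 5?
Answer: 870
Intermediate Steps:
O = 0 (O = 3*(4*0) = 3*0 = 0)
d(I, V) = -8 - I (d(I, V) = -8 + (0 - I)*(4 - 3) = -8 - I*1 = -8 - I)
(T(2, 2)*(-29))*d(-2, 6) = (5*(-29))*(-8 - 1*(-2)) = -145*(-8 + 2) = -145*(-6) = 870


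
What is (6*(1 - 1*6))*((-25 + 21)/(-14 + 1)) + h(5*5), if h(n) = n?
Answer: 205/13 ≈ 15.769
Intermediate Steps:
(6*(1 - 1*6))*((-25 + 21)/(-14 + 1)) + h(5*5) = (6*(1 - 1*6))*((-25 + 21)/(-14 + 1)) + 5*5 = (6*(1 - 6))*(-4/(-13)) + 25 = (6*(-5))*(-4*(-1/13)) + 25 = -30*4/13 + 25 = -120/13 + 25 = 205/13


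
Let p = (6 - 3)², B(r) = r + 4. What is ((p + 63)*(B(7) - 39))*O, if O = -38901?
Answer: 78424416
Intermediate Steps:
B(r) = 4 + r
p = 9 (p = 3² = 9)
((p + 63)*(B(7) - 39))*O = ((9 + 63)*((4 + 7) - 39))*(-38901) = (72*(11 - 39))*(-38901) = (72*(-28))*(-38901) = -2016*(-38901) = 78424416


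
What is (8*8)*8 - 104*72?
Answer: -6976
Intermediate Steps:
(8*8)*8 - 104*72 = 64*8 - 7488 = 512 - 7488 = -6976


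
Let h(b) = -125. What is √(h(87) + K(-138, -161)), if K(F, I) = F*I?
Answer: √22093 ≈ 148.64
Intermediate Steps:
√(h(87) + K(-138, -161)) = √(-125 - 138*(-161)) = √(-125 + 22218) = √22093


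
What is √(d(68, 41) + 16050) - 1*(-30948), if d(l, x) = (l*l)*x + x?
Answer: 30948 + 5*√8227 ≈ 31402.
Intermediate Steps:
d(l, x) = x + x*l² (d(l, x) = l²*x + x = x*l² + x = x + x*l²)
√(d(68, 41) + 16050) - 1*(-30948) = √(41*(1 + 68²) + 16050) - 1*(-30948) = √(41*(1 + 4624) + 16050) + 30948 = √(41*4625 + 16050) + 30948 = √(189625 + 16050) + 30948 = √205675 + 30948 = 5*√8227 + 30948 = 30948 + 5*√8227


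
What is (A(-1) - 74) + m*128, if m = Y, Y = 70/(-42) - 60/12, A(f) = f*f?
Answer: -2779/3 ≈ -926.33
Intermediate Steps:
A(f) = f**2
Y = -20/3 (Y = 70*(-1/42) - 60*1/12 = -5/3 - 5 = -20/3 ≈ -6.6667)
m = -20/3 ≈ -6.6667
(A(-1) - 74) + m*128 = ((-1)**2 - 74) - 20/3*128 = (1 - 74) - 2560/3 = -73 - 2560/3 = -2779/3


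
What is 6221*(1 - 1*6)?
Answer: -31105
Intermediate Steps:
6221*(1 - 1*6) = 6221*(1 - 6) = 6221*(-5) = -31105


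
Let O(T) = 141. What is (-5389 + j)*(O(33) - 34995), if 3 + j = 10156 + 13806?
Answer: -647238780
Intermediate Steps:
j = 23959 (j = -3 + (10156 + 13806) = -3 + 23962 = 23959)
(-5389 + j)*(O(33) - 34995) = (-5389 + 23959)*(141 - 34995) = 18570*(-34854) = -647238780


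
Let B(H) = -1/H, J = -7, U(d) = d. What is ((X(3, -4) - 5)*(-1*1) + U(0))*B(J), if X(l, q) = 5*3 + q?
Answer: -6/7 ≈ -0.85714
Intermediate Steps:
X(l, q) = 15 + q
((X(3, -4) - 5)*(-1*1) + U(0))*B(J) = (((15 - 4) - 5)*(-1*1) + 0)*(-1/(-7)) = ((11 - 5)*(-1) + 0)*(-1*(-⅐)) = (6*(-1) + 0)*(⅐) = (-6 + 0)*(⅐) = -6*⅐ = -6/7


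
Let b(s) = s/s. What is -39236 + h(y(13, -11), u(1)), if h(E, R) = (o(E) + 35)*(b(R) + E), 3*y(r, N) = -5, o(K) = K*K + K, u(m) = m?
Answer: -1060022/27 ≈ -39260.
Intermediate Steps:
b(s) = 1
o(K) = K + K² (o(K) = K² + K = K + K²)
y(r, N) = -5/3 (y(r, N) = (⅓)*(-5) = -5/3)
h(E, R) = (1 + E)*(35 + E*(1 + E)) (h(E, R) = (E*(1 + E) + 35)*(1 + E) = (35 + E*(1 + E))*(1 + E) = (1 + E)*(35 + E*(1 + E)))
-39236 + h(y(13, -11), u(1)) = -39236 + (35 + (-5/3)³ + 2*(-5/3)² + 36*(-5/3)) = -39236 + (35 - 125/27 + 2*(25/9) - 60) = -39236 + (35 - 125/27 + 50/9 - 60) = -39236 - 650/27 = -1060022/27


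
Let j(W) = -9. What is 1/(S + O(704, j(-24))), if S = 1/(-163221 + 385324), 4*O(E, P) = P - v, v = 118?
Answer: -888412/28207077 ≈ -0.031496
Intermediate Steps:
O(E, P) = -59/2 + P/4 (O(E, P) = (P - 1*118)/4 = (P - 118)/4 = (-118 + P)/4 = -59/2 + P/4)
S = 1/222103 ≈ 4.5024e-6
1/(S + O(704, j(-24))) = 1/(1/222103 + (-59/2 + (1/4)*(-9))) = 1/(1/222103 + (-59/2 - 9/4)) = 1/(1/222103 - 127/4) = 1/(-28207077/888412) = -888412/28207077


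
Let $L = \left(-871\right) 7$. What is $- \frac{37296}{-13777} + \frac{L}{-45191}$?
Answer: $\frac{1769441905}{622596407} \approx 2.842$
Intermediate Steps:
$L = -6097$
$- \frac{37296}{-13777} + \frac{L}{-45191} = - \frac{37296}{-13777} - \frac{6097}{-45191} = \left(-37296\right) \left(- \frac{1}{13777}\right) - - \frac{6097}{45191} = \frac{37296}{13777} + \frac{6097}{45191} = \frac{1769441905}{622596407}$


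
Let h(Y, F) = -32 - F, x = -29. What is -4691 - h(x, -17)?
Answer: -4676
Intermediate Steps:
-4691 - h(x, -17) = -4691 - (-32 - 1*(-17)) = -4691 - (-32 + 17) = -4691 - 1*(-15) = -4691 + 15 = -4676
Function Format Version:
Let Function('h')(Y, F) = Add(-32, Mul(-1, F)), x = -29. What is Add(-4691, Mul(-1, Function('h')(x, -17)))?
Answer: -4676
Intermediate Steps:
Add(-4691, Mul(-1, Function('h')(x, -17))) = Add(-4691, Mul(-1, Add(-32, Mul(-1, -17)))) = Add(-4691, Mul(-1, Add(-32, 17))) = Add(-4691, Mul(-1, -15)) = Add(-4691, 15) = -4676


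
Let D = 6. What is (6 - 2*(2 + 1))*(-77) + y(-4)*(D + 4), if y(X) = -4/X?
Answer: 10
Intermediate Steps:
(6 - 2*(2 + 1))*(-77) + y(-4)*(D + 4) = (6 - 2*(2 + 1))*(-77) + (-4/(-4))*(6 + 4) = (6 - 2*3)*(-77) - 4*(-¼)*10 = (6 - 1*6)*(-77) + 1*10 = (6 - 6)*(-77) + 10 = 0*(-77) + 10 = 0 + 10 = 10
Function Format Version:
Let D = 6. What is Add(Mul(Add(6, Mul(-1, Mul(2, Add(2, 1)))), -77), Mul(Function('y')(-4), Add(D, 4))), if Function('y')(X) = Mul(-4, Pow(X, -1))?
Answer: 10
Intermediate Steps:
Add(Mul(Add(6, Mul(-1, Mul(2, Add(2, 1)))), -77), Mul(Function('y')(-4), Add(D, 4))) = Add(Mul(Add(6, Mul(-1, Mul(2, Add(2, 1)))), -77), Mul(Mul(-4, Pow(-4, -1)), Add(6, 4))) = Add(Mul(Add(6, Mul(-1, Mul(2, 3))), -77), Mul(Mul(-4, Rational(-1, 4)), 10)) = Add(Mul(Add(6, Mul(-1, 6)), -77), Mul(1, 10)) = Add(Mul(Add(6, -6), -77), 10) = Add(Mul(0, -77), 10) = Add(0, 10) = 10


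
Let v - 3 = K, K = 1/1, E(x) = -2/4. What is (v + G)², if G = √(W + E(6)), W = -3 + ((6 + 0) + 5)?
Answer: (8 + √30)²/4 ≈ 45.409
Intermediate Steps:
W = 8 (W = -3 + (6 + 5) = -3 + 11 = 8)
E(x) = -½ (E(x) = -2*¼ = -½)
G = √30/2 (G = √(8 - ½) = √(15/2) = √30/2 ≈ 2.7386)
K = 1
v = 4 (v = 3 + 1 = 4)
(v + G)² = (4 + √30/2)²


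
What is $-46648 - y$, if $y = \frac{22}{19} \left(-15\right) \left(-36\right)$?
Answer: $- \frac{898192}{19} \approx -47273.0$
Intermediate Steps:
$y = \frac{11880}{19}$ ($y = 22 \cdot \frac{1}{19} \left(-15\right) \left(-36\right) = \frac{22}{19} \left(-15\right) \left(-36\right) = \left(- \frac{330}{19}\right) \left(-36\right) = \frac{11880}{19} \approx 625.26$)
$-46648 - y = -46648 - \frac{11880}{19} = - \frac{898192}{19}$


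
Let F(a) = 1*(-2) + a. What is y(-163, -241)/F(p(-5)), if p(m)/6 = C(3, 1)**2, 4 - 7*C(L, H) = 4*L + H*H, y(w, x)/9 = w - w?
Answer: 0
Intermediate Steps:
y(w, x) = 0 (y(w, x) = 9*(w - w) = 9*0 = 0)
C(L, H) = 4/7 - 4*L/7 - H**2/7 (C(L, H) = 4/7 - (4*L + H*H)/7 = 4/7 - (4*L + H**2)/7 = 4/7 - (H**2 + 4*L)/7 = 4/7 + (-4*L/7 - H**2/7) = 4/7 - 4*L/7 - H**2/7)
p(m) = 486/49 (p(m) = 6*(4/7 - 4/7*3 - 1/7*1**2)**2 = 6*(4/7 - 12/7 - 1/7*1)**2 = 6*(4/7 - 12/7 - 1/7)**2 = 6*(-9/7)**2 = 6*(81/49) = 486/49)
F(a) = -2 + a
y(-163, -241)/F(p(-5)) = 0/(-2 + 486/49) = 0/(388/49) = 0*(49/388) = 0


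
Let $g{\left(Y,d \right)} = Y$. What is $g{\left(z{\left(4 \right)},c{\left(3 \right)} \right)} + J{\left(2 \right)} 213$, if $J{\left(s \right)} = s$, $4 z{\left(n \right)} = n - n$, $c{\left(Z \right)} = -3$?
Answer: $426$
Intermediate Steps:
$z{\left(n \right)} = 0$ ($z{\left(n \right)} = \frac{n - n}{4} = \frac{1}{4} \cdot 0 = 0$)
$g{\left(z{\left(4 \right)},c{\left(3 \right)} \right)} + J{\left(2 \right)} 213 = 0 + 2 \cdot 213 = 0 + 426 = 426$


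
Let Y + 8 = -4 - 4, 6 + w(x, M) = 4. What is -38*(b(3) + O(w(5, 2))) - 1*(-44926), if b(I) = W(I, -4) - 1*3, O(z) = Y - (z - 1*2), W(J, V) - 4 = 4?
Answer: 45192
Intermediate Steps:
w(x, M) = -2 (w(x, M) = -6 + 4 = -2)
W(J, V) = 8 (W(J, V) = 4 + 4 = 8)
Y = -16 (Y = -8 + (-4 - 4) = -8 - 8 = -16)
O(z) = -14 - z (O(z) = -16 - (z - 1*2) = -16 - (z - 2) = -16 - (-2 + z) = -16 + (2 - z) = -14 - z)
b(I) = 5 (b(I) = 8 - 1*3 = 8 - 3 = 5)
-38*(b(3) + O(w(5, 2))) - 1*(-44926) = -38*(5 + (-14 - 1*(-2))) - 1*(-44926) = -38*(5 + (-14 + 2)) + 44926 = -38*(5 - 12) + 44926 = -38*(-7) + 44926 = 266 + 44926 = 45192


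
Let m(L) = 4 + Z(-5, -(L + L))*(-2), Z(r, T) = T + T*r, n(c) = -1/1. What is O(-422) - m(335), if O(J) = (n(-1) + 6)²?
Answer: 5381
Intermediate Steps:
n(c) = -1 (n(c) = -1*1 = -1)
m(L) = 4 - 16*L (m(L) = 4 + ((-(L + L))*(1 - 5))*(-2) = 4 + (-2*L*(-4))*(-2) = 4 + (8*L)*(-2) = 4 - 16*L)
O(J) = 25 (O(J) = (-1 + 6)² = 5² = 25)
O(-422) - m(335) = 25 - (4 - 16*335) = 25 - (4 - 5360) = 25 - 1*(-5356) = 25 + 5356 = 5381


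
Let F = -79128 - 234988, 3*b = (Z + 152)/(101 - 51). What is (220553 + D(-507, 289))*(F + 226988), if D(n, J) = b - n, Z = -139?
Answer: -1444539242332/75 ≈ -1.9261e+10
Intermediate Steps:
b = 13/150 (b = ((-139 + 152)/(101 - 51))/3 = (13/50)/3 = (13*(1/50))/3 = (⅓)*(13/50) = 13/150 ≈ 0.086667)
D(n, J) = 13/150 - n
F = -314116
(220553 + D(-507, 289))*(F + 226988) = (220553 + (13/150 - 1*(-507)))*(-314116 + 226988) = (220553 + (13/150 + 507))*(-87128) = (220553 + 76063/150)*(-87128) = (33159013/150)*(-87128) = -1444539242332/75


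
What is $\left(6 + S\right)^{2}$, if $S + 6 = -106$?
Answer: $11236$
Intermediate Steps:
$S = -112$ ($S = -6 - 106 = -112$)
$\left(6 + S\right)^{2} = \left(6 - 112\right)^{2} = \left(-106\right)^{2} = 11236$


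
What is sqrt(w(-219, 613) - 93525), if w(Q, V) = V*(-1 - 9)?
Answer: I*sqrt(99655) ≈ 315.68*I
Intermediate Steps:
w(Q, V) = -10*V (w(Q, V) = V*(-10) = -10*V)
sqrt(w(-219, 613) - 93525) = sqrt(-10*613 - 93525) = sqrt(-6130 - 93525) = sqrt(-99655) = I*sqrt(99655)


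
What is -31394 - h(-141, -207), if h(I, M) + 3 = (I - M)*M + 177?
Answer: -17906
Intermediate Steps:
h(I, M) = 174 + M*(I - M) (h(I, M) = -3 + ((I - M)*M + 177) = -3 + (M*(I - M) + 177) = -3 + (177 + M*(I - M)) = 174 + M*(I - M))
-31394 - h(-141, -207) = -31394 - (174 - 1*(-207)² - 141*(-207)) = -31394 - (174 - 1*42849 + 29187) = -31394 - (174 - 42849 + 29187) = -31394 - 1*(-13488) = -31394 + 13488 = -17906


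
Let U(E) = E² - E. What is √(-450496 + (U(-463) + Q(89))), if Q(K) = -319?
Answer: I*√235983 ≈ 485.78*I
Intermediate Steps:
√(-450496 + (U(-463) + Q(89))) = √(-450496 + (-463*(-1 - 463) - 319)) = √(-450496 + (-463*(-464) - 319)) = √(-450496 + (214832 - 319)) = √(-450496 + 214513) = √(-235983) = I*√235983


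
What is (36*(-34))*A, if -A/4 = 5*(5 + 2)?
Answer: 171360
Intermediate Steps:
A = -140 (A = -20*(5 + 2) = -20*7 = -4*35 = -140)
(36*(-34))*A = (36*(-34))*(-140) = -1224*(-140) = 171360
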